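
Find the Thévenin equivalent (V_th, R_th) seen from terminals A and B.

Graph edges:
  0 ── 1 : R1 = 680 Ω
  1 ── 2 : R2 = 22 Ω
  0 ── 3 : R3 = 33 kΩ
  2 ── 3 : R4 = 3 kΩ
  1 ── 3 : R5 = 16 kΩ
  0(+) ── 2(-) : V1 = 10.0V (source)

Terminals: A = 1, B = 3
Step 1 — V_th is the open-circuit voltage V_A - V_B (nothing connected across the terminals).
Nodal analysis, taking node 2 as the 0 V reference.
Source V1 fixes V_0 = 10 V.
KCL at each unknown node (sum of currents leaving = 0; resistances in Ω):
  Node 1: (V_1 - 10)/680 + (V_1 - 0)/22 + (V_1 - V_3)/16000 = 0
  Node 3: (V_3 - 10)/33000 + (V_3 - 0)/3000 + (V_3 - V_1)/16000 = 0
Collecting terms (coefficients in siemens):
  0.04699·V_1 - 0.0000625·V_3 = 0.01471
  0.0004261·V_3 - 0.0000625·V_1 = 0.000303
Determinant D = (0.04699)(0.0004261) - (-0.0000625)(-0.0000625) = 0.00002002
V_1 = [(0.01471)(0.0004261) - (-0.0000625)(0.000303)]/D = 0.314 V
V_3 = [(0.04699)(0.000303) - (0.01471)(-0.0000625)]/D = 0.7572 V
V_th = V_1 - V_3 = 0.314 - 0.7572 = -0.4432 V
Step 2 — R_th: zero the source — replace V1 by a short circuit (node 2 merges into node 0) — and find the resistance seen between A (node 1) and B (node 3).
Reduce the network between node 1 (A) and node 3 (B) by series/parallel combination:
  Rp1 = R1 ‖ R2 (parallel, both between nodes 0 and 1) = 1/(1/680 + 1/22) = 21.31 Ω
  Rp2 = R3 ‖ R4 (parallel, both between nodes 0 and 3) = 1/(1/33000 + 1/3000) = 2750 Ω
  Rs1 = Rp1 + Rp2 (series, joined only at node 0) = 21.31 + 2750 = 2771 Ω
  Rp3 = R5 ‖ Rs1 (parallel, both between nodes 1 and 3) = 1/(1/16000 + 1/2771) = 2362 Ω
R_th = 2.362 kΩ

Final answer: V_th = -0.4432 V, R_th = 2.362 kΩ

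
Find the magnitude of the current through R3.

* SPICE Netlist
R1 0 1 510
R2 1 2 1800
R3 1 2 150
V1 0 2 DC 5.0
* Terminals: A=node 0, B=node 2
Nodal analysis, taking node 2 as the 0 V reference.
Source V1 fixes V_0 = 5 V.
KCL at each unknown node (sum of currents leaving = 0; resistances in Ω):
  Node 1: (V_1 - 5)/510 + (V_1 - 0)/1800 + (V_1 - 0)/150 = 0
Collecting terms: 0.009183 × V_1 = 0.009804  =>  V_1 = 1.068 V
I_R3 = (V_1 - V_2)/R3 = (1.068 - 0)/150 = 0.007117 A
|I_R3| = 0.007117 A

Final answer: |I_R3| = 0.007117 A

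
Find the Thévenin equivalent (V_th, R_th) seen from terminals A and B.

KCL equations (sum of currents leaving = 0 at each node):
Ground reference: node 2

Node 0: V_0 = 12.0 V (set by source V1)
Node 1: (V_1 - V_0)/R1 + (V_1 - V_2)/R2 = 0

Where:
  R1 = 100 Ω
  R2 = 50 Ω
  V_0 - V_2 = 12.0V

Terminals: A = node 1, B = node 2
Step 1 — V_th is the open-circuit voltage V_A - V_B (nothing connected across the terminals).
Nodal analysis, taking node 2 as the 0 V reference.
Source V1 fixes V_0 = 12 V.
KCL at each unknown node (sum of currents leaving = 0; resistances in Ω):
  Node 1: (V_1 - 12)/100 + (V_1 - 0)/50 = 0
Collecting terms: 0.03 × V_1 = 0.12  =>  V_1 = 4 V
V_th = V_1 - V_2 = 4 - 0 = 4 V
Step 2 — R_th: zero the source — replace V1 by a short circuit (node 2 merges into node 0) — and find the resistance seen between A (node 1) and B (node 0).
Reduce the network between node 1 (A) and node 0 (B) by series/parallel combination:
  Rp1 = R1 ‖ R2 (parallel, both between nodes 0 and 1) = 1/(1/100 + 1/50) = 33.33 Ω
R_th = 33.33 Ω

Final answer: V_th = 4 V, R_th = 33.33 Ω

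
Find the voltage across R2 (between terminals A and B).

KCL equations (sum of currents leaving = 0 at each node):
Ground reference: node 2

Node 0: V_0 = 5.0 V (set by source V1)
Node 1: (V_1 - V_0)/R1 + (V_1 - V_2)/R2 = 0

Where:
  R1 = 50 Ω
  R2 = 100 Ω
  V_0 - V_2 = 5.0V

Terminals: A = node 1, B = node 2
R1 and R2 are in series across V1 (node 0 → node 1 → node 2), and the output A–B is taken across R2, so this is a voltage divider.
Series current: I = V1/(R1 + R2) = 5/(50 + 100) = 5/150 = 0.03333 A
V_R2 = I × R2 = V1 × R2/(R1 + R2) = 5 × 100/150 = 3.333 V

Final answer: 3.333 V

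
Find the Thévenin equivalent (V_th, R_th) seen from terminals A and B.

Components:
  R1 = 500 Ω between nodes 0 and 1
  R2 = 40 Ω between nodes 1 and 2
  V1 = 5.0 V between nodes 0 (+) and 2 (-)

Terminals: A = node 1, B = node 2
Step 1 — V_th is the open-circuit voltage V_A - V_B (nothing connected across the terminals).
Nodal analysis, taking node 2 as the 0 V reference.
Source V1 fixes V_0 = 5 V.
KCL at each unknown node (sum of currents leaving = 0; resistances in Ω):
  Node 1: (V_1 - 5)/500 + (V_1 - 0)/40 = 0
Collecting terms: 0.027 × V_1 = 0.01  =>  V_1 = 0.3704 V
V_th = V_1 - V_2 = 0.3704 - 0 = 0.3704 V
Step 2 — R_th: zero the source — replace V1 by a short circuit (node 2 merges into node 0) — and find the resistance seen between A (node 1) and B (node 0).
Reduce the network between node 1 (A) and node 0 (B) by series/parallel combination:
  Rp1 = R1 ‖ R2 (parallel, both between nodes 0 and 1) = 1/(1/500 + 1/40) = 37.04 Ω
R_th = 37.04 Ω

Final answer: V_th = 0.3704 V, R_th = 37.04 Ω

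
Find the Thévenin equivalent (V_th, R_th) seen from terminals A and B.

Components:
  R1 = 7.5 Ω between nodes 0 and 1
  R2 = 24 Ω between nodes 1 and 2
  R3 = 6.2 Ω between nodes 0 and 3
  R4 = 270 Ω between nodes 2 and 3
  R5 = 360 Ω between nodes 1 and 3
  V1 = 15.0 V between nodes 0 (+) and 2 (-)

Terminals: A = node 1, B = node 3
Step 1 — V_th is the open-circuit voltage V_A - V_B (nothing connected across the terminals).
Nodal analysis, taking node 2 as the 0 V reference.
Source V1 fixes V_0 = 15 V.
KCL at each unknown node (sum of currents leaving = 0; resistances in Ω):
  Node 1: (V_1 - 15)/7.5 + (V_1 - 0)/24 + (V_1 - V_3)/360 = 0
  Node 3: (V_3 - 15)/6.2 + (V_3 - 0)/270 + (V_3 - V_1)/360 = 0
Collecting terms (coefficients in siemens):
  0.1778·V_1 - 0.002778·V_3 = 2
  0.1678·V_3 - 0.002778·V_1 = 2.419
Determinant D = (0.1778)(0.1678) - (-0.002778)(-0.002778) = 0.02982
V_1 = [(2)(0.1678) - (-0.002778)(2.419)]/D = 11.48 V
V_3 = [(0.1778)(2.419) - (2)(-0.002778)]/D = 14.61 V
V_th = V_1 - V_3 = 11.48 - 14.61 = -3.132 V
Step 2 — R_th: zero the source — replace V1 by a short circuit (node 2 merges into node 0) — and find the resistance seen between A (node 1) and B (node 3).
Reduce the network between node 1 (A) and node 3 (B) by series/parallel combination:
  Rp1 = R1 ‖ R2 (parallel, both between nodes 0 and 1) = 1/(1/7.5 + 1/24) = 5.714 Ω
  Rp2 = R3 ‖ R4 (parallel, both between nodes 0 and 3) = 1/(1/6.2 + 1/270) = 6.061 Ω
  Rs1 = Rp1 + Rp2 (series, joined only at node 0) = 5.714 + 6.061 = 11.78 Ω
  Rp3 = R5 ‖ Rs1 (parallel, both between nodes 1 and 3) = 1/(1/360 + 1/11.78) = 11.4 Ω
R_th = 11.4 Ω

Final answer: V_th = -3.132 V, R_th = 11.4 Ω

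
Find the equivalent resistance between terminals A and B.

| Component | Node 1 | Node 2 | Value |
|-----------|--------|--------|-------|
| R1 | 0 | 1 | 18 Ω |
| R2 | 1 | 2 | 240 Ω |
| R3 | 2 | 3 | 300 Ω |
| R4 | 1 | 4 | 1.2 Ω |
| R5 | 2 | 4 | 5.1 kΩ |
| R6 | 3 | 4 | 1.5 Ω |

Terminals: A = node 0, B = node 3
The network is not a plain series/parallel combination. Inject a 1 A test current into terminal A (node 0) and return it from terminal B (node 3); then R_eq = V_A / (1 A).
Nodal analysis, taking node 3 as the 0 V reference.
Current source I_test pushes 1 A into node 0 and draws it out of node 3.
KCL at each unknown node (sum of currents leaving = 0; resistances in Ω):
  Node 0: (V_0 - V_1)/18 - 1 = 0
  Node 1: (V_1 - V_0)/18 + (V_1 - V_2)/240 + (V_1 - V_4)/1.2 = 0
  Node 2: (V_2 - V_1)/240 + (V_2 - 0)/300 + (V_2 - V_4)/5100 = 0
  Node 4: (V_4 - V_1)/1.2 + (V_4 - V_2)/5100 + (V_4 - 0)/1.5 = 0
Collecting terms (coefficients in siemens):
  0.05556·V_0 - 0.05556·V_1 = 1
  0.8931·V_1 - 0.05556·V_0 - 0.004167·V_2 - 0.8333·V_4 = 0
  0.007696·V_2 - 0.004167·V_1 - 0.0001961·V_4 = 0
  1.5·V_4 - 0.8333·V_1 - 0.0001961·V_2 = 0
Solving these 4 simultaneous equations (Gaussian elimination) gives:
  V_0 = 20.69 V, V_1 = 2.687 V, V_2 = 1.493 V, V_4 = 1.493 V
R_eq = V_0 / 1 A = 20.69 Ω

Final answer: 20.69 Ω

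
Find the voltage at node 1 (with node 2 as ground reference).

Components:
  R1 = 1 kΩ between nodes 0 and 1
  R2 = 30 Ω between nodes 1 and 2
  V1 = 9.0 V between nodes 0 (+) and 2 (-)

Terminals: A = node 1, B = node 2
Nodal analysis, taking node 2 as the 0 V reference.
Source V1 fixes V_0 = 9 V.
KCL at each unknown node (sum of currents leaving = 0; resistances in Ω):
  Node 1: (V_1 - 9)/1000 + (V_1 - 0)/30 = 0
Collecting terms: 0.03433 × V_1 = 0.009  =>  V_1 = 0.2621 V
The requested potential is V_1 = 0.2621 V.

Final answer: V_1 = 0.2621 V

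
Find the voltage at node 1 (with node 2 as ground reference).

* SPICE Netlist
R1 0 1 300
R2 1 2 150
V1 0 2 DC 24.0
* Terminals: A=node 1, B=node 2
Nodal analysis, taking node 2 as the 0 V reference.
Source V1 fixes V_0 = 24 V.
KCL at each unknown node (sum of currents leaving = 0; resistances in Ω):
  Node 1: (V_1 - 24)/300 + (V_1 - 0)/150 = 0
Collecting terms: 0.01 × V_1 = 0.08  =>  V_1 = 8 V
The requested potential is V_1 = 8 V.

Final answer: V_1 = 8 V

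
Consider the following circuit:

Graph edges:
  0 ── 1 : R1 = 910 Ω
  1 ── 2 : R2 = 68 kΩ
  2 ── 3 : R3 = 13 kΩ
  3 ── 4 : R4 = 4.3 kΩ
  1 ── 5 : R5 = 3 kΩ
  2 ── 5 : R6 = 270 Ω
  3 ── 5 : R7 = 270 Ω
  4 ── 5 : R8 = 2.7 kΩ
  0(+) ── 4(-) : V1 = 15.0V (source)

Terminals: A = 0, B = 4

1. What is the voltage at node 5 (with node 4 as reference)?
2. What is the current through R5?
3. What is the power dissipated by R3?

Nodal analysis, taking node 4 as the 0 V reference.
Source V1 fixes V_0 = 15 V.
KCL at each unknown node (sum of currents leaving = 0; resistances in Ω):
  Node 1: (V_1 - 15)/910 + (V_1 - V_2)/68000 + (V_1 - V_5)/3000 = 0
  Node 2: (V_2 - V_1)/68000 + (V_2 - V_3)/13000 + (V_2 - V_5)/270 = 0
  Node 3: (V_3 - V_2)/13000 + (V_3 - 0)/4300 + (V_3 - V_5)/270 = 0
  Node 5: (V_5 - V_1)/3000 + (V_5 - V_2)/270 + (V_5 - V_3)/270 + (V_5 - 0)/2700 = 0
Collecting terms (coefficients in siemens):
  0.001447·V_1 - 0.00001471·V_2 - 0.0003333·V_5 = 0.01648
  0.003795·V_2 - 0.00001471·V_1 - 0.00007692·V_3 - 0.003704·V_5 = 0
  0.004013·V_3 - 0.00007692·V_2 - 0.003704·V_5 = 0
  0.008111·V_5 - 0.0003333·V_1 - 0.003704·V_2 - 0.003704·V_3 = 0
Solving these 4 simultaneous equations (Gaussian elimination) gives:
  V_1 = 12.51 V, V_2 = 4.668 V, V_3 = 4.375 V, V_5 = 4.643 V
Part 1:
  Read off the nodal solution: V_5 = 4.643 V
Part 2:
  I_R5 = (V_1 - V_5)/R5 = (12.51 - 4.643)/3000 = 0.002622 A
  Magnitude: I_R5 = 0.002622 A
Part 3:
  I_R3 = (V_2 - V_3)/R3 = (4.668 - 4.375)/13000 = 0.00002259 A
  P_R3 = I_R3² × R3 = (0.00002259)² × 13000 = 0.000006632 W

Final answers:
1. V_5 = 4.643 V
2. I_R5 = 0.002622 A
3. P_R3 = 6.632e-06 W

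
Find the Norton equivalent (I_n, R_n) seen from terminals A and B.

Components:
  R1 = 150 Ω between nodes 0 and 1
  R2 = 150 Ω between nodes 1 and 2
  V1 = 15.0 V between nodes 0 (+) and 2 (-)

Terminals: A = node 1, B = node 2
Find the Thévenin equivalent first; then I_n = V_th/R_th and R_n = R_th.
Step 1 — V_th is the open-circuit voltage V_A - V_B (nothing connected across the terminals).
Nodal analysis, taking node 2 as the 0 V reference.
Source V1 fixes V_0 = 15 V.
KCL at each unknown node (sum of currents leaving = 0; resistances in Ω):
  Node 1: (V_1 - 15)/150 + (V_1 - 0)/150 = 0
Collecting terms: 0.01333 × V_1 = 0.1  =>  V_1 = 7.5 V
V_th = V_1 - V_2 = 7.5 - 0 = 7.5 V
Step 2 — R_th: zero the source — replace V1 by a short circuit (node 2 merges into node 0) — and find the resistance seen between A (node 1) and B (node 0).
Reduce the network between node 1 (A) and node 0 (B) by series/parallel combination:
  Rp1 = R1 ‖ R2 (parallel, both between nodes 0 and 1) = 1/(1/150 + 1/150) = 75 Ω
R_th = 75 Ω
I_n = V_th/R_th = 7.5/75 = 0.1 A, and R_n = R_th = 75 Ω

Final answer: I_n = 0.1 A, R_n = 75 Ω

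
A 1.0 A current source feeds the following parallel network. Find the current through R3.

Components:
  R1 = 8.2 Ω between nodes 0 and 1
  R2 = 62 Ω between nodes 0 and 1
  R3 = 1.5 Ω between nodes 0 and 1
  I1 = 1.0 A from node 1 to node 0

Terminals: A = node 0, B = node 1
All resistors sit directly between nodes 0 and 1, so they are in parallel and share one voltage V; the full source current 1 A splits among them.
1/R_par = 1/8.2 + 1/62 + 1/1.5 = 0.8047 S  =>  R_par = 1.243 Ω
V = I × R_par = 1 × 1.243 = 1.243 V
I_R3 = V/R3 = 1.243/1.5 = 0.8284 A

Final answer: 0.8284 A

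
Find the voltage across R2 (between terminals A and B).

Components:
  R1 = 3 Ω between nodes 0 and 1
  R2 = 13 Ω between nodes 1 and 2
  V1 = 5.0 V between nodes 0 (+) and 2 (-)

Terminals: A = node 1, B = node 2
R1 and R2 are in series across V1 (node 0 → node 1 → node 2), and the output A–B is taken across R2, so this is a voltage divider.
Series current: I = V1/(R1 + R2) = 5/(3 + 13) = 5/16 = 0.3125 A
V_R2 = I × R2 = V1 × R2/(R1 + R2) = 5 × 13/16 = 4.062 V

Final answer: 4.062 V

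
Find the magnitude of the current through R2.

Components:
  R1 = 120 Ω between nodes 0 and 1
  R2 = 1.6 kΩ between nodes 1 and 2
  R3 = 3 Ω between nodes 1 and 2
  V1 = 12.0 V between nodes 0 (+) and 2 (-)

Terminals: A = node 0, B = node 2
Nodal analysis, taking node 2 as the 0 V reference.
Source V1 fixes V_0 = 12 V.
KCL at each unknown node (sum of currents leaving = 0; resistances in Ω):
  Node 1: (V_1 - 12)/120 + (V_1 - 0)/1600 + (V_1 - 0)/3 = 0
Collecting terms: 0.3423 × V_1 = 0.1  =>  V_1 = 0.2921 V
I_R2 = (V_1 - V_2)/R2 = (0.2921 - 0)/1600 = 0.0001826 A
|I_R2| = 0.0001826 A

Final answer: |I_R2| = 0.0001826 A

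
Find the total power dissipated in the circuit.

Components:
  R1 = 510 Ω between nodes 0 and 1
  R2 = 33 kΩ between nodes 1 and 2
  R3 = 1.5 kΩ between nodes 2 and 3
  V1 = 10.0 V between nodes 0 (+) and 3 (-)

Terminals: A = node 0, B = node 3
Nodal analysis, taking node 3 as the 0 V reference.
Source V1 fixes V_0 = 10 V.
KCL at each unknown node (sum of currents leaving = 0; resistances in Ω):
  Node 1: (V_1 - 10)/510 + (V_1 - V_2)/33000 = 0
  Node 2: (V_2 - V_1)/33000 + (V_2 - 0)/1500 = 0
Collecting terms (coefficients in siemens):
  0.001991·V_1 - 0.0000303·V_2 = 0.01961
  0.000697·V_2 - 0.0000303·V_1 = 0
Determinant D = (0.001991)(0.000697) - (-0.0000303)(-0.0000303) = 0.000001387
V_1 = [(0.01961)(0.000697) - (-0.0000303)(0)]/D = 9.854 V
V_2 = [(0.001991)(0) - (0.01961)(-0.0000303)]/D = 0.4284 V
Power in each resistor, P = (ΔV)²/R:
  P_R1 = (10 - 9.854)²/510 = 0.00004161 W
  P_R2 = (9.854 - 0.4284)²/33000 = 0.002692 W
  P_R3 = (0.4284 - 0)²/1500 = 0.0001224 W
P_total = P_R1 + P_R2 + P_R3 = 0.002856 W

Final answer: 0.002856 W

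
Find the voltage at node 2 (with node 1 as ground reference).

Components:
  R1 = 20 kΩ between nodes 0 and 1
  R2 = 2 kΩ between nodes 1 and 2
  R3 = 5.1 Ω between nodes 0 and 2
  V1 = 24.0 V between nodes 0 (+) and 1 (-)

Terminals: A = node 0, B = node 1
Nodal analysis, taking node 1 as the 0 V reference.
Source V1 fixes V_0 = 24 V.
KCL at each unknown node (sum of currents leaving = 0; resistances in Ω):
  Node 2: (V_2 - 0)/2000 + (V_2 - 24)/5.1 = 0
Collecting terms: 0.1966 × V_2 = 4.706  =>  V_2 = 23.94 V
The requested potential is V_2 = 23.94 V.

Final answer: V_2 = 23.94 V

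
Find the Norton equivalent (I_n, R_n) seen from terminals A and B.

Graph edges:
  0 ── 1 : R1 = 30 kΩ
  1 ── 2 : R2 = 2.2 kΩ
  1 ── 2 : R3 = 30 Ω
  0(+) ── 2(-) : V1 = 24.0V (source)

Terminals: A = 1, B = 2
Find the Thévenin equivalent first; then I_n = V_th/R_th and R_n = R_th.
Step 1 — V_th is the open-circuit voltage V_A - V_B (nothing connected across the terminals).
Nodal analysis, taking node 2 as the 0 V reference.
Source V1 fixes V_0 = 24 V.
KCL at each unknown node (sum of currents leaving = 0; resistances in Ω):
  Node 1: (V_1 - 24)/30000 + (V_1 - 0)/2200 + (V_1 - 0)/30 = 0
Collecting terms: 0.03382 × V_1 = 0.0008  =>  V_1 = 0.02365 V
V_th = V_1 - V_2 = 0.02365 - 0 = 0.02365 V
Step 2 — R_th: zero the source — replace V1 by a short circuit (node 2 merges into node 0) — and find the resistance seen between A (node 1) and B (node 0).
Reduce the network between node 1 (A) and node 0 (B) by series/parallel combination:
  Rp1 = R1 ‖ R2 ‖ R3 (parallel, all between nodes 0 and 1) = 1/(1/30000 + 1/2200 + 1/30) = 29.57 Ω
R_th = 29.57 Ω
I_n = V_th/R_th = 0.02365/29.57 = 0.0008 A, and R_n = R_th = 29.57 Ω

Final answer: I_n = 0.0008 A, R_n = 29.57 Ω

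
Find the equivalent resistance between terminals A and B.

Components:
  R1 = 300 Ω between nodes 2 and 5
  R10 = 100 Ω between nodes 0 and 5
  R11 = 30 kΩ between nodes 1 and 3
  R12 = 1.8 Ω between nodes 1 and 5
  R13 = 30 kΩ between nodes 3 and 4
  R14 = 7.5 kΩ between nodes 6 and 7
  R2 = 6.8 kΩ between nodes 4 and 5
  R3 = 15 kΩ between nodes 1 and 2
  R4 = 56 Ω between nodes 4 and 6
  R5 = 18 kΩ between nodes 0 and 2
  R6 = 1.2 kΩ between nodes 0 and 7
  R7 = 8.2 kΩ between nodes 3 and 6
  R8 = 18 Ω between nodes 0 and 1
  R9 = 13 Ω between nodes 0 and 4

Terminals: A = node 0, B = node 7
The network is not a plain series/parallel combination. Inject a 1 A test current into terminal A (node 0) and return it from terminal B (node 7); then R_eq = V_A / (1 A).
Nodal analysis, taking node 7 as the 0 V reference.
Current source I_test pushes 1 A into node 0 and draws it out of node 7.
KCL at each unknown node (sum of currents leaving = 0; resistances in Ω):
  Node 0: (V_0 - V_2)/18000 + (V_0 - 0)/1200 + (V_0 - V_1)/18 + (V_0 - V_4)/13 + (V_0 - V_5)/100 - 1 = 0
  Node 1: (V_1 - V_0)/18 + (V_1 - V_2)/15000 + (V_1 - V_3)/30000 + (V_1 - V_5)/1.8 = 0
  Node 2: (V_2 - V_0)/18000 + (V_2 - V_1)/15000 + (V_2 - V_5)/300 = 0
  Node 3: (V_3 - V_1)/30000 + (V_3 - V_6)/8200 + (V_3 - V_4)/30000 = 0
  Node 4: (V_4 - V_0)/13 + (V_4 - V_3)/30000 + (V_4 - V_5)/6800 + (V_4 - V_6)/56 = 0
  Node 5: (V_5 - V_0)/100 + (V_5 - V_1)/1.8 + (V_5 - V_2)/300 + (V_5 - V_4)/6800 = 0
  Node 6: (V_6 - V_3)/8200 + (V_6 - V_4)/56 + (V_6 - 0)/7500 = 0
Collecting terms (coefficients in siemens):
  0.1434·V_0 - 0.05556·V_1 - 0.00005556·V_2 - 0.07692·V_4 - 0.01·V_5 = 1
  0.6112·V_1 - 0.05556·V_0 - 0.00006667·V_2 - 0.00003333·V_3 - 0.5556·V_5 = 0
  0.003456·V_2 - 0.00005556·V_0 - 0.00006667·V_1 - 0.003333·V_5 = 0
  0.0001886·V_3 - 0.00003333·V_1 - 0.00003333·V_4 - 0.000122·V_6 = 0
  0.09496·V_4 - 0.07692·V_0 - 0.00003333·V_3 - 0.0001471·V_5 - 0.01786·V_6 = 0
  0.569·V_5 - 0.01·V_0 - 0.5556·V_1 - 0.003333·V_2 - 0.0001471·V_4 = 0
  0.01811·V_6 - 0.000122·V_3 - 0.01786·V_4 = 0
Solving these 7 simultaneous equations (Gaussian elimination) gives:
  V_0 = 1036 V, V_1 = 1036 V, V_2 = 1036 V, V_3 = 1029 V
  V_4 = 1034 V, V_5 = 1036 V, V_6 = 1026 V
R_eq = V_0 / 1 A = 1036 Ω = 1.036 kΩ

Final answer: 1.036 kΩ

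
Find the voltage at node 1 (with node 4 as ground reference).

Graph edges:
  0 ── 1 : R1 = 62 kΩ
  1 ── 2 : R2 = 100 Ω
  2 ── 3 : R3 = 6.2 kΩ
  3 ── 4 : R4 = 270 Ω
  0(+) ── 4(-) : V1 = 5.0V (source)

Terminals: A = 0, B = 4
Nodal analysis, taking node 4 as the 0 V reference.
Source V1 fixes V_0 = 5 V.
KCL at each unknown node (sum of currents leaving = 0; resistances in Ω):
  Node 1: (V_1 - 5)/62000 + (V_1 - V_2)/100 = 0
  Node 2: (V_2 - V_1)/100 + (V_2 - V_3)/6200 = 0
  Node 3: (V_3 - V_2)/6200 + (V_3 - 0)/270 = 0
Collecting terms (coefficients in siemens):
  0.01002·V_1 - 0.01·V_2 = 0.00008065
  0.01016·V_2 - 0.01·V_1 - 0.0001613·V_3 = 0
  0.003865·V_3 - 0.0001613·V_2 = 0
Solving these 3 simultaneous equations (Gaussian elimination) gives:
  V_1 = 0.4791 V, V_2 = 0.4718 V, V_3 = 0.01969 V
The requested potential is V_1 = 0.4791 V.

Final answer: V_1 = 0.4791 V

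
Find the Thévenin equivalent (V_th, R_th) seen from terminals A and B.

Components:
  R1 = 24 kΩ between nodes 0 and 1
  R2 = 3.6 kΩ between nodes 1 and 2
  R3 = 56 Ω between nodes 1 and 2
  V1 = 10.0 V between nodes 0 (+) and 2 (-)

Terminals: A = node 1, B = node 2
Step 1 — V_th is the open-circuit voltage V_A - V_B (nothing connected across the terminals).
Nodal analysis, taking node 2 as the 0 V reference.
Source V1 fixes V_0 = 10 V.
KCL at each unknown node (sum of currents leaving = 0; resistances in Ω):
  Node 1: (V_1 - 10)/24000 + (V_1 - 0)/3600 + (V_1 - 0)/56 = 0
Collecting terms: 0.01818 × V_1 = 0.0004167  =>  V_1 = 0.02292 V
V_th = V_1 - V_2 = 0.02292 - 0 = 0.02292 V
Step 2 — R_th: zero the source — replace V1 by a short circuit (node 2 merges into node 0) — and find the resistance seen between A (node 1) and B (node 0).
Reduce the network between node 1 (A) and node 0 (B) by series/parallel combination:
  Rp1 = R1 ‖ R2 ‖ R3 (parallel, all between nodes 0 and 1) = 1/(1/24000 + 1/3600 + 1/56) = 55.02 Ω
R_th = 55.02 Ω

Final answer: V_th = 0.02292 V, R_th = 55.02 Ω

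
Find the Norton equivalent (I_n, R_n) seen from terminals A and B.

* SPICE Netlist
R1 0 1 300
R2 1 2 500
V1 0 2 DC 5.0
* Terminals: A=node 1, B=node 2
Find the Thévenin equivalent first; then I_n = V_th/R_th and R_n = R_th.
Step 1 — V_th is the open-circuit voltage V_A - V_B (nothing connected across the terminals).
Nodal analysis, taking node 2 as the 0 V reference.
Source V1 fixes V_0 = 5 V.
KCL at each unknown node (sum of currents leaving = 0; resistances in Ω):
  Node 1: (V_1 - 5)/300 + (V_1 - 0)/500 = 0
Collecting terms: 0.005333 × V_1 = 0.01667  =>  V_1 = 3.125 V
V_th = V_1 - V_2 = 3.125 - 0 = 3.125 V
Step 2 — R_th: zero the source — replace V1 by a short circuit (node 2 merges into node 0) — and find the resistance seen between A (node 1) and B (node 0).
Reduce the network between node 1 (A) and node 0 (B) by series/parallel combination:
  Rp1 = R1 ‖ R2 (parallel, both between nodes 0 and 1) = 1/(1/300 + 1/500) = 187.5 Ω
R_th = 187.5 Ω
I_n = V_th/R_th = 3.125/187.5 = 0.01667 A, and R_n = R_th = 187.5 Ω

Final answer: I_n = 0.01667 A, R_n = 187.5 Ω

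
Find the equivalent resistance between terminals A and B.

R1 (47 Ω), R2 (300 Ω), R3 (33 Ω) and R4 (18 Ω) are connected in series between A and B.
Reduce the network between node 0 (A) and node 4 (B) by series/parallel combination:
  Rs1 = R1 + R2 (series, joined only at node 1) = 47 + 300 = 347 Ω
  Rs2 = R3 + Rs1 (series, joined only at node 2) = 33 + 347 = 380 Ω
  Rs3 = R4 + Rs2 (series, joined only at node 3) = 18 + 380 = 398 Ω
R_eq = 398 Ω

Final answer: 398 Ω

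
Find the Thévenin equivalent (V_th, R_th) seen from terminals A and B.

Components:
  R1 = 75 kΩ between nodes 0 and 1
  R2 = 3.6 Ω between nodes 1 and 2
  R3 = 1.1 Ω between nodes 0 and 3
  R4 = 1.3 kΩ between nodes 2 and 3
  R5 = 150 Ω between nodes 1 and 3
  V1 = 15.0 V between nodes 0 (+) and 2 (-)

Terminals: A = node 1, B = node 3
Step 1 — V_th is the open-circuit voltage V_A - V_B (nothing connected across the terminals).
Nodal analysis, taking node 2 as the 0 V reference.
Source V1 fixes V_0 = 15 V.
KCL at each unknown node (sum of currents leaving = 0; resistances in Ω):
  Node 1: (V_1 - 15)/75000 + (V_1 - 0)/3.6 + (V_1 - V_3)/150 = 0
  Node 3: (V_3 - 15)/1.1 + (V_3 - 0)/1300 + (V_3 - V_1)/150 = 0
Collecting terms (coefficients in siemens):
  0.2845·V_1 - 0.006667·V_3 = 0.0002
  0.9165·V_3 - 0.006667·V_1 = 13.64
Determinant D = (0.2845)(0.9165) - (-0.006667)(-0.006667) = 0.2607
V_1 = [(0.0002)(0.9165) - (-0.006667)(13.64)]/D = 0.3495 V
V_3 = [(0.2845)(13.64) - (0.0002)(-0.006667)]/D = 14.88 V
V_th = V_1 - V_3 = 0.3495 - 14.88 = -14.53 V
Step 2 — R_th: zero the source — replace V1 by a short circuit (node 2 merges into node 0) — and find the resistance seen between A (node 1) and B (node 3).
Reduce the network between node 1 (A) and node 3 (B) by series/parallel combination:
  Rp1 = R1 ‖ R2 (parallel, both between nodes 0 and 1) = 1/(1/75000 + 1/3.6) = 3.6 Ω
  Rp2 = R3 ‖ R4 (parallel, both between nodes 0 and 3) = 1/(1/1.1 + 1/1300) = 1.099 Ω
  Rs1 = Rp1 + Rp2 (series, joined only at node 0) = 3.6 + 1.099 = 4.699 Ω
  Rp3 = R5 ‖ Rs1 (parallel, both between nodes 1 and 3) = 1/(1/150 + 1/4.699) = 4.556 Ω
R_th = 4.556 Ω

Final answer: V_th = -14.53 V, R_th = 4.556 Ω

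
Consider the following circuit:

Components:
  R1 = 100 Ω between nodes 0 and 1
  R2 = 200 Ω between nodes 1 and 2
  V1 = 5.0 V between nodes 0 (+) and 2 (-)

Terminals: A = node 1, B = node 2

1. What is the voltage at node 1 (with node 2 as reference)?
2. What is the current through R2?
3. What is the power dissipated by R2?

Nodal analysis, taking node 2 as the 0 V reference.
Source V1 fixes V_0 = 5 V.
KCL at each unknown node (sum of currents leaving = 0; resistances in Ω):
  Node 1: (V_1 - 5)/100 + (V_1 - 0)/200 = 0
Collecting terms: 0.015 × V_1 = 0.05  =>  V_1 = 3.333 V
Part 1:
  Read off the nodal solution: V_1 = 3.333 V
Part 2:
  I_R2 = (V_1 - V_2)/R2 = (3.333 - 0)/200 = 0.01667 A
  Magnitude: I_R2 = 0.01667 A
Part 3:
  I_R2 = (V_1 - V_2)/R2 = (3.333 - 0)/200 = 0.01667 A
  P_R2 = I_R2² × R2 = (0.01667)² × 200 = 0.05556 W

Final answers:
1. V_1 = 3.333 V
2. I_R2 = 0.01667 A
3. P_R2 = 0.05556 W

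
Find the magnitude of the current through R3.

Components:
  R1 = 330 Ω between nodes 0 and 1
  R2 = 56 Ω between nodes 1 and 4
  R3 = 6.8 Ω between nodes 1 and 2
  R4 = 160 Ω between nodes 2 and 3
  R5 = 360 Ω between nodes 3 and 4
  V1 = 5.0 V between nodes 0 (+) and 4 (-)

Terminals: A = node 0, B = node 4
Nodal analysis, taking node 4 as the 0 V reference.
Source V1 fixes V_0 = 5 V.
KCL at each unknown node (sum of currents leaving = 0; resistances in Ω):
  Node 1: (V_1 - 5)/330 + (V_1 - 0)/56 + (V_1 - V_2)/6.8 = 0
  Node 2: (V_2 - V_1)/6.8 + (V_2 - V_3)/160 = 0
  Node 3: (V_3 - V_2)/160 + (V_3 - 0)/360 = 0
Collecting terms (coefficients in siemens):
  0.1679·V_1 - 0.1471·V_2 = 0.01515
  0.1533·V_2 - 0.1471·V_1 - 0.00625·V_3 = 0
  0.009028·V_3 - 0.00625·V_2 = 0
Solving these 3 simultaneous equations (Gaussian elimination) gives:
  V_1 = 0.665 V, V_2 = 0.6564 V, V_3 = 0.4544 V
I_R3 = (V_1 - V_2)/R3 = (0.665 - 0.6564)/6.8 = 0.001262 A
|I_R3| = 0.001262 A

Final answer: |I_R3| = 0.001262 A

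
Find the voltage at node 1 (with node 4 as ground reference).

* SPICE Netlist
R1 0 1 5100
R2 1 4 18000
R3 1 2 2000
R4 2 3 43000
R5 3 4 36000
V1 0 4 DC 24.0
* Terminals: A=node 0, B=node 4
Nodal analysis, taking node 4 as the 0 V reference.
Source V1 fixes V_0 = 24 V.
KCL at each unknown node (sum of currents leaving = 0; resistances in Ω):
  Node 1: (V_1 - 24)/5100 + (V_1 - 0)/18000 + (V_1 - V_2)/2000 = 0
  Node 2: (V_2 - V_1)/2000 + (V_2 - V_3)/43000 = 0
  Node 3: (V_3 - V_2)/43000 + (V_3 - 0)/36000 = 0
Collecting terms (coefficients in siemens):
  0.0007516·V_1 - 0.0005·V_2 = 0.004706
  0.0005233·V_2 - 0.0005·V_1 - 0.00002326·V_3 = 0
  0.00005103·V_3 - 0.00002326·V_2 = 0
Solving these 3 simultaneous equations (Gaussian elimination) gives:
  V_1 = 17.83 V, V_2 = 17.39 V, V_3 = 7.923 V
The requested potential is V_1 = 17.83 V.

Final answer: V_1 = 17.83 V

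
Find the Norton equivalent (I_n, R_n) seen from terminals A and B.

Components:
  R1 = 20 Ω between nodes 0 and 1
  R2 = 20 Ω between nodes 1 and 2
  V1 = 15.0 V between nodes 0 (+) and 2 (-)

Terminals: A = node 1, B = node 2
Find the Thévenin equivalent first; then I_n = V_th/R_th and R_n = R_th.
Step 1 — V_th is the open-circuit voltage V_A - V_B (nothing connected across the terminals).
Nodal analysis, taking node 2 as the 0 V reference.
Source V1 fixes V_0 = 15 V.
KCL at each unknown node (sum of currents leaving = 0; resistances in Ω):
  Node 1: (V_1 - 15)/20 + (V_1 - 0)/20 = 0
Collecting terms: 0.1 × V_1 = 0.75  =>  V_1 = 7.5 V
V_th = V_1 - V_2 = 7.5 - 0 = 7.5 V
Step 2 — R_th: zero the source — replace V1 by a short circuit (node 2 merges into node 0) — and find the resistance seen between A (node 1) and B (node 0).
Reduce the network between node 1 (A) and node 0 (B) by series/parallel combination:
  Rp1 = R1 ‖ R2 (parallel, both between nodes 0 and 1) = 1/(1/20 + 1/20) = 10 Ω
R_th = 10 Ω
I_n = V_th/R_th = 7.5/10 = 0.75 A, and R_n = R_th = 10 Ω

Final answer: I_n = 0.75 A, R_n = 10 Ω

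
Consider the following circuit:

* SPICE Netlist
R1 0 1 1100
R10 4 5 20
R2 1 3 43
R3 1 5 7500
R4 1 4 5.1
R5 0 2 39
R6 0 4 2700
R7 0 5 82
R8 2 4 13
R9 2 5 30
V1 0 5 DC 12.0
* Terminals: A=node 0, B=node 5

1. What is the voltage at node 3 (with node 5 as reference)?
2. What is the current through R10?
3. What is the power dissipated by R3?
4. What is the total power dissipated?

Nodal analysis, taking node 5 as the 0 V reference.
Source V1 fixes V_0 = 12 V.
KCL at each unknown node (sum of currents leaving = 0; resistances in Ω):
  Node 1: (V_1 - 12)/1100 + (V_1 - V_3)/43 + (V_1 - 0)/7500 + (V_1 - V_4)/5.1 = 0
  Node 2: (V_2 - 12)/39 + (V_2 - V_4)/13 + (V_2 - 0)/30 = 0
  Node 3: (V_3 - V_1)/43 = 0
  Node 4: (V_4 - V_1)/5.1 + (V_4 - 12)/2700 + (V_4 - V_2)/13 + (V_4 - 0)/20 = 0
Collecting terms (coefficients in siemens):
  0.2204·V_1 - 0.02326·V_3 - 0.1961·V_4 = 0.01091
  0.1359·V_2 - 0.07692·V_4 = 0.3077
  0.02326·V_3 - 0.02326·V_1 = 0
  0.3234·V_4 - 0.1961·V_1 - 0.07692·V_2 = 0.004444
Solving these 4 simultaneous equations (Gaussian elimination) gives:
  V_1 = 2.278 V, V_2 = 3.529 V, V_3 = 2.278 V, V_4 = 2.235 V
Part 1:
  Read off the nodal solution: V_3 = 2.278 V
Part 2:
  I_R10 = (V_4 - V_5)/R10 = (2.235 - 0)/20 = 0.1117 A
  Magnitude: I_R10 = 0.1117 A
Part 3:
  I_R3 = (V_1 - V_5)/R3 = (2.278 - 0)/7500 = 0.0003037 A
  P_R3 = I_R3² × R3 = (0.0003037)² × 7500 = 0.0006919 W
Part 4:
  Power in each resistor, P = (ΔV)²/R:
    P_R1 = (12 - 2.278)²/1100 = 0.08592 W
    P_R2 = (2.278 - 2.278)²/43 = 0 W
    P_R3 = (2.278 - 0)²/7500 = 0.0006919 W
    P_R4 = (2.278 - 2.235)²/5.1 = 0.0003715 W
    P_R5 = (12 - 3.529)²/39 = 1.84 W
    P_R6 = (12 - 2.235)²/2700 = 0.03532 W
    P_R7 = (12 - 0)²/82 = 1.756 W
    P_R8 = (3.529 - 2.235)²/13 = 0.1289 W
    P_R9 = (3.529 - 0)²/30 = 0.4151 W
    P_R10 = (2.235 - 0)²/20 = 0.2497 W
  P_total = P_R1 + P_R2 + P_R3 + P_R4 + P_R5 + P_R6 + P_R7 + P_R8 + P_R9 + P_R10 = 4.512 W

Final answers:
1. V_3 = 2.278 V
2. I_R10 = 0.1117 A
3. P_R3 = 0.0006919 W
4. P_total = 4.512 W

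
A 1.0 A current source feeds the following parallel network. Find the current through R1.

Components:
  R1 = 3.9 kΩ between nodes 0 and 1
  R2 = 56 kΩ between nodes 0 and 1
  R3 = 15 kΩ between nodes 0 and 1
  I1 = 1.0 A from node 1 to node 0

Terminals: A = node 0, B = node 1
All resistors sit directly between nodes 0 and 1, so they are in parallel and share one voltage V; the full source current 1 A splits among them.
1/R_par = 1/3900 + 1/56000 + 1/15000 = 0.0003409 S  =>  R_par = 2933 Ω
V = I × R_par = 1 × 2933 = 2933 V
I_R1 = V/R1 = 2933/3900 = 0.7521 A

Final answer: 0.7521 A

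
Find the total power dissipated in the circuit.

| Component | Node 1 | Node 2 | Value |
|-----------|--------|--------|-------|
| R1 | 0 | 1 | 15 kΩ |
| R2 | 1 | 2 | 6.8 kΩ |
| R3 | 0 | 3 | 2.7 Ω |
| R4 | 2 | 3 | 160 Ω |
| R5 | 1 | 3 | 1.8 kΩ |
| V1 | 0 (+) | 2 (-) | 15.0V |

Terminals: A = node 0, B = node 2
Nodal analysis, taking node 2 as the 0 V reference.
Source V1 fixes V_0 = 15 V.
KCL at each unknown node (sum of currents leaving = 0; resistances in Ω):
  Node 1: (V_1 - 15)/15000 + (V_1 - 0)/6800 + (V_1 - V_3)/1800 = 0
  Node 3: (V_3 - 15)/2.7 + (V_3 - 0)/160 + (V_3 - V_1)/1800 = 0
Collecting terms (coefficients in siemens):
  0.0007693·V_1 - 0.0005556·V_3 = 0.001
  0.3772·V_3 - 0.0005556·V_1 = 5.556
Determinant D = (0.0007693)(0.3772) - (-0.0005556)(-0.0005556) = 0.0002898
V_1 = [(0.001)(0.3772) - (-0.0005556)(5.556)]/D = 11.95 V
V_3 = [(0.0007693)(5.556) - (0.001)(-0.0005556)]/D = 14.75 V
Power in each resistor, P = (ΔV)²/R:
  P_R1 = (15 - 11.95)²/15000 = 0.0006203 W
  P_R2 = (11.95 - 0)²/6800 = 0.021 W
  P_R3 = (15 - 14.75)²/2.7 = 0.02372 W
  P_R4 = (0 - 14.75)²/160 = 1.359 W
  P_R5 = (11.95 - 14.75)²/1800 = 0.004347 W
P_total = P_R1 + P_R2 + P_R3 + P_R4 + P_R5 = 1.409 W

Final answer: 1.409 W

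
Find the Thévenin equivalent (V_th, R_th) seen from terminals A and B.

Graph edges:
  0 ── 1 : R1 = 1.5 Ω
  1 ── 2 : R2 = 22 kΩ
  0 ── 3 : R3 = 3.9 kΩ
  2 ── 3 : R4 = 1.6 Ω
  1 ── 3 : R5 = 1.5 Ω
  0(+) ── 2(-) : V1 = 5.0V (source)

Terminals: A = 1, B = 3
Step 1 — V_th is the open-circuit voltage V_A - V_B (nothing connected across the terminals).
Nodal analysis, taking node 2 as the 0 V reference.
Source V1 fixes V_0 = 5 V.
KCL at each unknown node (sum of currents leaving = 0; resistances in Ω):
  Node 1: (V_1 - 5)/1.5 + (V_1 - 0)/22000 + (V_1 - V_3)/1.5 = 0
  Node 3: (V_3 - 5)/3900 + (V_3 - 0)/1.6 + (V_3 - V_1)/1.5 = 0
Collecting terms (coefficients in siemens):
  1.333·V_1 - 0.6667·V_3 = 3.333
  1.292·V_3 - 0.6667·V_1 = 0.001282
Determinant D = (1.333)(1.292) - (-0.6667)(-0.6667) = 1.278
V_1 = [(3.333)(1.292) - (-0.6667)(0.001282)]/D = 3.37 V
V_3 = [(1.333)(0.001282) - (3.333)(-0.6667)]/D = 1.74 V
V_th = V_1 - V_3 = 3.37 - 1.74 = 1.63 V
Step 2 — R_th: zero the source — replace V1 by a short circuit (node 2 merges into node 0) — and find the resistance seen between A (node 1) and B (node 3).
Reduce the network between node 1 (A) and node 3 (B) by series/parallel combination:
  Rp1 = R1 ‖ R2 (parallel, both between nodes 0 and 1) = 1/(1/1.5 + 1/22000) = 1.5 Ω
  Rp2 = R3 ‖ R4 (parallel, both between nodes 0 and 3) = 1/(1/3900 + 1/1.6) = 1.599 Ω
  Rs1 = Rp1 + Rp2 (series, joined only at node 0) = 1.5 + 1.599 = 3.099 Ω
  Rp3 = R5 ‖ Rs1 (parallel, both between nodes 1 and 3) = 1/(1/1.5 + 1/3.099) = 1.011 Ω
R_th = 1.011 Ω

Final answer: V_th = 1.63 V, R_th = 1.011 Ω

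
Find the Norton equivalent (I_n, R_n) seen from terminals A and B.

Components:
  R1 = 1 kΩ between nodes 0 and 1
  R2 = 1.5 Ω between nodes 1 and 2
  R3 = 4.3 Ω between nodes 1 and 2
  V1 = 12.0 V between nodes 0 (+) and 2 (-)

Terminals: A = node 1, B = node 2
Find the Thévenin equivalent first; then I_n = V_th/R_th and R_n = R_th.
Step 1 — V_th is the open-circuit voltage V_A - V_B (nothing connected across the terminals).
Nodal analysis, taking node 2 as the 0 V reference.
Source V1 fixes V_0 = 12 V.
KCL at each unknown node (sum of currents leaving = 0; resistances in Ω):
  Node 1: (V_1 - 12)/1000 + (V_1 - 0)/1.5 + (V_1 - 0)/4.3 = 0
Collecting terms: 0.9002 × V_1 = 0.012  =>  V_1 = 0.01333 V
V_th = V_1 - V_2 = 0.01333 - 0 = 0.01333 V
Step 2 — R_th: zero the source — replace V1 by a short circuit (node 2 merges into node 0) — and find the resistance seen between A (node 1) and B (node 0).
Reduce the network between node 1 (A) and node 0 (B) by series/parallel combination:
  Rp1 = R1 ‖ R2 ‖ R3 (parallel, all between nodes 0 and 1) = 1/(1/1000 + 1/1.5 + 1/4.3) = 1.111 Ω
R_th = 1.111 Ω
I_n = V_th/R_th = 0.01333/1.111 = 0.012 A, and R_n = R_th = 1.111 Ω

Final answer: I_n = 0.012 A, R_n = 1.111 Ω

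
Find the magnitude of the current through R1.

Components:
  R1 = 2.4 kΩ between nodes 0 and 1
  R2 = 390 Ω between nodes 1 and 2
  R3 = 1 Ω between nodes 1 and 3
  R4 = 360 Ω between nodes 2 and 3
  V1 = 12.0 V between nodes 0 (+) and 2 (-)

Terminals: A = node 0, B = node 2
Nodal analysis, taking node 2 as the 0 V reference.
Source V1 fixes V_0 = 12 V.
KCL at each unknown node (sum of currents leaving = 0; resistances in Ω):
  Node 1: (V_1 - 12)/2400 + (V_1 - 0)/390 + (V_1 - V_3)/1 = 0
  Node 3: (V_3 - V_1)/1 + (V_3 - 0)/360 = 0
Collecting terms (coefficients in siemens):
  1.003·V_1 - 1·V_3 = 0.005
  1.003·V_3 - 1·V_1 = 0
Determinant D = (1.003)(1.003) - (-1)(-1) = 0.005767
V_1 = [(0.005)(1.003) - (-1)(0)]/D = 0.8694 V
V_3 = [(1.003)(0) - (0.005)(-1)]/D = 0.867 V
I_R1 = (V_0 - V_1)/R1 = (12 - 0.8694)/2400 = 0.004638 A
|I_R1| = 0.004638 A

Final answer: |I_R1| = 0.004638 A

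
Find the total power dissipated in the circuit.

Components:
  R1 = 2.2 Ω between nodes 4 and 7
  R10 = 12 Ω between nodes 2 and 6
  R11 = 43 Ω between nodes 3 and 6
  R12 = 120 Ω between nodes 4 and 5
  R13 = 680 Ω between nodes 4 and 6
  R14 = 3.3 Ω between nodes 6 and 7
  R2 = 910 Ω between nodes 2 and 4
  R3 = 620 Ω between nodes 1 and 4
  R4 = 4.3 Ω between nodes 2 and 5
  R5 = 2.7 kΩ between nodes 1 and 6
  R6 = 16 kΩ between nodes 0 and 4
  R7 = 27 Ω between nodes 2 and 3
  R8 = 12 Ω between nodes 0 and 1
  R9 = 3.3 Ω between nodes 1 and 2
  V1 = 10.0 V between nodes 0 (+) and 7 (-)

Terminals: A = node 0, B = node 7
Nodal analysis, taking node 7 as the 0 V reference.
Source V1 fixes V_0 = 10 V.
KCL at each unknown node (sum of currents leaving = 0; resistances in Ω):
  Node 1: (V_1 - V_4)/620 + (V_1 - V_6)/2700 + (V_1 - 10)/12 + (V_1 - V_2)/3.3 = 0
  Node 2: (V_2 - V_4)/910 + (V_2 - V_5)/4.3 + (V_2 - V_3)/27 + (V_2 - V_1)/3.3 + (V_2 - V_6)/12 = 0
  Node 3: (V_3 - V_2)/27 + (V_3 - V_6)/43 = 0
  Node 4: (V_4 - 0)/2.2 + (V_4 - V_2)/910 + (V_4 - V_1)/620 + (V_4 - 10)/16000 + (V_4 - V_5)/120 + (V_4 - V_6)/680 = 0
  Node 5: (V_5 - V_2)/4.3 + (V_5 - V_4)/120 = 0
  Node 6: (V_6 - V_1)/2700 + (V_6 - V_2)/12 + (V_6 - V_3)/43 + (V_6 - V_4)/680 + (V_6 - 0)/3.3 = 0
Collecting terms (coefficients in siemens):
  0.3883·V_1 - 0.303·V_2 - 0.001613·V_4 - 0.0003704·V_6 = 0.8333
  0.6571·V_2 - 0.303·V_1 - 0.03704·V_3 - 0.001099·V_4 - 0.2326·V_5 - 0.08333·V_6 = 0
  0.06029·V_3 - 0.03704·V_2 - 0.02326·V_6 = 0
  0.4671·V_4 - 0.001613·V_1 - 0.001099·V_2 - 0.008333·V_5 - 0.001471·V_6 = 0.000625
  0.2409·V_5 - 0.2326·V_2 - 0.008333·V_4 = 0
  0.4115·V_6 - 0.0003704·V_1 - 0.08333·V_2 - 0.02326·V_3 - 0.001471·V_4 = 0
Solving these 6 simultaneous equations (Gaussian elimination) gives:
  V_1 = 5.548 V, V_2 = 4.358 V, V_3 = 3.087 V, V_4 = 0.1092 V
  V_5 = 4.211 V, V_6 = 1.063 V
Power in each resistor, P = (ΔV)²/R:
  P_R1 = (0.1092 - 0)²/2.2 = 0.005422 W
  P_R2 = (4.358 - 0.1092)²/910 = 0.01984 W
  P_R3 = (5.548 - 0.1092)²/620 = 0.04771 W
  P_R4 = (4.358 - 4.211)²/4.3 = 0.005024 W
  P_R5 = (5.548 - 1.063)²/2700 = 0.007452 W
  P_R6 = (10 - 0.1092)²/16000 = 0.006114 W
  P_R7 = (4.358 - 3.087)²/27 = 0.05985 W
  P_R8 = (10 - 5.548)²/12 = 1.652 W
  P_R9 = (5.548 - 4.358)²/3.3 = 0.429 W
  P_R10 = (4.358 - 1.063)²/12 = 0.9051 W
  P_R11 = (3.087 - 1.063)²/43 = 0.09531 W
  P_R12 = (0.1092 - 4.211)²/120 = 0.1402 W
  P_R13 = (0.1092 - 1.063)²/680 = 0.001336 W
  P_R14 = (1.063 - 0)²/3.3 = 0.3421 W
P_total = P_R1 + P_R2 + P_R3 + P_R4 + P_R5 + P_R6 + P_R7 + P_R8 + P_R9 + P_R10 + P_R11 + P_R12 + P_R13 + P_R14 = 3.716 W

Final answer: 3.716 W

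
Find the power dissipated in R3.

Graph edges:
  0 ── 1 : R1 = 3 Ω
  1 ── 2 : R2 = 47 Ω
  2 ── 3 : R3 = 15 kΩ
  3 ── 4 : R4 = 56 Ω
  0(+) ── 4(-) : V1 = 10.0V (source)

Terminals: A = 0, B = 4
Nodal analysis, taking node 4 as the 0 V reference.
Source V1 fixes V_0 = 10 V.
KCL at each unknown node (sum of currents leaving = 0; resistances in Ω):
  Node 1: (V_1 - 10)/3 + (V_1 - V_2)/47 = 0
  Node 2: (V_2 - V_1)/47 + (V_2 - V_3)/15000 = 0
  Node 3: (V_3 - V_2)/15000 + (V_3 - 0)/56 = 0
Collecting terms (coefficients in siemens):
  0.3546·V_1 - 0.02128·V_2 = 3.333
  0.02134·V_2 - 0.02128·V_1 - 0.00006667·V_3 = 0
  0.01792·V_3 - 0.00006667·V_2 = 0
Solving these 3 simultaneous equations (Gaussian elimination) gives:
  V_1 = 9.998 V, V_2 = 9.967 V, V_3 = 0.03707 V
I_R3 = (V_2 - V_3)/R3 = (9.967 - 0.03707)/15000 = 0.000662 A
P_R3 = I_R3² × R3 = (0.000662)² × 15000 = 0.006573 W

Final answer: 0.006573 W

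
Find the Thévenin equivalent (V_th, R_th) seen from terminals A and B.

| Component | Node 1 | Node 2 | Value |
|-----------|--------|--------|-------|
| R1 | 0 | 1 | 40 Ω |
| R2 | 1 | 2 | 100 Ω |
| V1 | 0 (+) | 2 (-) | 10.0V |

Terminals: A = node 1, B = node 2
Step 1 — V_th is the open-circuit voltage V_A - V_B (nothing connected across the terminals).
Nodal analysis, taking node 2 as the 0 V reference.
Source V1 fixes V_0 = 10 V.
KCL at each unknown node (sum of currents leaving = 0; resistances in Ω):
  Node 1: (V_1 - 10)/40 + (V_1 - 0)/100 = 0
Collecting terms: 0.035 × V_1 = 0.25  =>  V_1 = 7.143 V
V_th = V_1 - V_2 = 7.143 - 0 = 7.143 V
Step 2 — R_th: zero the source — replace V1 by a short circuit (node 2 merges into node 0) — and find the resistance seen between A (node 1) and B (node 0).
Reduce the network between node 1 (A) and node 0 (B) by series/parallel combination:
  Rp1 = R1 ‖ R2 (parallel, both between nodes 0 and 1) = 1/(1/40 + 1/100) = 28.57 Ω
R_th = 28.57 Ω

Final answer: V_th = 7.143 V, R_th = 28.57 Ω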